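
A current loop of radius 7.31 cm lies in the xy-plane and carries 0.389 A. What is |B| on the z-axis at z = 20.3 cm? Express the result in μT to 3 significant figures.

B ≈ 0.130 μT

On the axis of a circular loop, B = μ₀IR² / [2(R²+z²)^(3/2)].
R² + z² = (0.0731)² + (0.203)² = 0.04655 m², and (R²+z²)^(3/2) = 1.00×10⁻² m³.
B = (4π×10⁻⁷ × 0.389 × 0.005344) / (2 × 1.00×10⁻²) = 1.30×10⁻⁷ T.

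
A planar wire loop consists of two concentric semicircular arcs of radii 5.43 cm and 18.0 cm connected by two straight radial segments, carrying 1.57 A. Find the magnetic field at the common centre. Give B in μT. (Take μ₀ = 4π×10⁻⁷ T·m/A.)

B ≈ 6.34 μT

The radial connectors point toward the centre, so dl × r̂ = 0 and they contribute nothing.
Each semicircle gives μ₀I/(4R): inner arc 9.08×10⁻⁶ T, outer arc 2.74×10⁻⁶ T.
The two arcs carry current in opposite angular senses, so their fields oppose: B = |9.08×10⁻⁶ − 2.74×10⁻⁶| = 6.34×10⁻⁶ T.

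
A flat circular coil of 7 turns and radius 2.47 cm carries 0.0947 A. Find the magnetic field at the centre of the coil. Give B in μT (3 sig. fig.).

For an N-turn flat coil, B = Nμ₀I/(2R) with R = 0.0247 m.
B = 7 × 2.41×10⁻⁶ T = 1.69×10⁻⁵ T.

B ≈ 16.9 μT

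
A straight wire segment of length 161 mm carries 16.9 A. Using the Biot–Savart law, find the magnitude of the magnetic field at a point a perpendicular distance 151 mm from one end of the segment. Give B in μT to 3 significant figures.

B ≈ 8.16 μT

For a finite straight segment, B = (μ₀I/4πd)(sinθ₁ + sinθ₂), where θ₁, θ₂ are the angles from the perpendicular to each end.
The perpendicular foot is at one end, so the two end-offsets along the wire are 0 and L = 0.161 m.
sinθ₁ = 0/√(0²+0.151²) = 0.0000; sinθ₂ = 0.161/√(0.161²+0.151²) = 0.7294.
B = (4π×10⁻⁷ × 16.9) / (4π × 0.151) × (0.0000 + 0.7294) = 8.16×10⁻⁶ T.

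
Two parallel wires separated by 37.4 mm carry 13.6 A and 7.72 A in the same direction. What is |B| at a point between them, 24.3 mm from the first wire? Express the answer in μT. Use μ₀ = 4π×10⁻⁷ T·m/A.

B ≈ 5.93 μT

Each long wire gives B = μ₀I/(2πd). Distances are d₁ = 0.0243 m and d₂ = 0.0131 m.
B₁ = 1.12×10⁻⁴ T, B₂ = 1.18×10⁻⁴ T.
Between parallel currents the two contributions point in opposite directions, so they subtract. B = |B₁ − B₂| = |1.12×10⁻⁴ − 1.18×10⁻⁴| = 5.93×10⁻⁶ T.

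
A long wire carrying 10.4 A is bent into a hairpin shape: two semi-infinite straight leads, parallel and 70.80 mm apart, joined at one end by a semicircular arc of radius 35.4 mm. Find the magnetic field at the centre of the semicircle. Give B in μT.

B ≈ 151 μT

The semicircular arc contributes B_arc = μ₀I·π/(4πR) = μ₀I/(4R) = 9.23×10⁻⁵ T.
Each semi-infinite lead is at perpendicular distance R = 0.0354 m from the centre, with the perpendicular foot at its near end, so it contributes μ₀I/(4πR); both point the same way, together 5.88×10⁻⁵ T.
Arc and leads all point the same direction: B = 9.23×10⁻⁵ + 5.88×10⁻⁵ = 1.51×10⁻⁴ T.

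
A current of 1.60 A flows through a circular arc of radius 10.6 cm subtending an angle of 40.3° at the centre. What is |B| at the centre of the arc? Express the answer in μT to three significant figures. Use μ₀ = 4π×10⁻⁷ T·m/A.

B ≈ 1.06 μT

The Biot–Savart field of a circular arc at its centre is B = μ₀Iφ/(4πR), with φ = 0.7034 rad.
B = (4π×10⁻⁷ × 1.60 × 0.7034) / (4π × 0.106) = 1.06×10⁻⁶ T.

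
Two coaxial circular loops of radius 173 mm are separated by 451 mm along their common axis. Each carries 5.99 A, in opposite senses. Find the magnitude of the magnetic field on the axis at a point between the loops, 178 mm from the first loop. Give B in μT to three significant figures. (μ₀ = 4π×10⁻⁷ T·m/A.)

Each loop contributes B = μ₀IR²/[2(R²+z²)^(3/2)] on the axis, with z measured from that loop.
Loop 1 (z = 0.178 m): B₁ = 7.37×10⁻⁶ T. Loop 2 (z = 0.273 m): B₂ = 3.34×10⁻⁶ T.
The fields oppose: B = |B₁ − B₂| = 4.03×10⁻⁶ T.

B ≈ 4.03 μT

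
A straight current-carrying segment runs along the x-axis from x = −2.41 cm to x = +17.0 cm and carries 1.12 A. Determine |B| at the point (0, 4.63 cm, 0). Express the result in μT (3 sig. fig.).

For a finite straight segment, B = (μ₀I/4πd)(sinθ₁ + sinθ₂), where θ₁, θ₂ are the angles from the perpendicular to each end.
The perpendicular distance is d = 0.0463 m; the end-offsets along the wire are a = 0.0241 m and b = 0.17 m.
sinθ₁ = 0.0241/√(0.0241²+0.0463²) = 0.4617; sinθ₂ = 0.17/√(0.17²+0.0463²) = 0.9649.
B = (4π×10⁻⁷ × 1.12) / (4π × 0.0463) × (0.4617 + 0.9649) = 3.45×10⁻⁶ T.

B ≈ 3.45 μT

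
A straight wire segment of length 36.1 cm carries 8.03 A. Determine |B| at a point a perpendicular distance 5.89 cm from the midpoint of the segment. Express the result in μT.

B ≈ 25.9 μT

For a finite straight segment, B = (μ₀I/4πd)(sinθ₁ + sinθ₂), where θ₁, θ₂ are the angles from the perpendicular to each end.
The perpendicular from the point meets the wire at its midpoint, so each end is L/2 = 0.1805 m away along the wire.
sinθ₁ = 0.1805/√(0.1805²+0.0589²) = 0.9507; sinθ₂ = 0.1805/√(0.1805²+0.0589²) = 0.9507.
B = (4π×10⁻⁷ × 8.03) / (4π × 0.0589) × (0.9507 + 0.9507) = 2.59×10⁻⁵ T.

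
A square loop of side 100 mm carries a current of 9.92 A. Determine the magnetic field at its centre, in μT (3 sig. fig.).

B ≈ 112 μT

Each side is a finite straight segment at perpendicular distance d = a/(2 tan(π/4)) = 0.05 m from the centre, with end-angles ±π/4.
One side contributes B₁ = (μ₀I/4πd)·2 sin(π/4) = 2.81×10⁻⁵ T.
All 4 sides add in the same direction: B = 4 × 2.81×10⁻⁵ = 1.12×10⁻⁴ T.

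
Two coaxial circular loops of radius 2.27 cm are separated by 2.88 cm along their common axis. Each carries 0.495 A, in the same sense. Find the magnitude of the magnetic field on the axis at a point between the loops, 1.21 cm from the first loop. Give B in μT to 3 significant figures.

B ≈ 16.6 μT

Each loop contributes B = μ₀IR²/[2(R²+z²)^(3/2)] on the axis, with z measured from that loop.
Loop 1 (z = 0.0121 m): B₁ = 9.42×10⁻⁶ T. Loop 2 (z = 0.0167 m): B₂ = 7.16×10⁻⁶ T.
The fields add: B = B₁ + B₂ = 1.66×10⁻⁵ T.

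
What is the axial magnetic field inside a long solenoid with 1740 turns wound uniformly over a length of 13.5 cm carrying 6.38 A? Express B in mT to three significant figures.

Inside a long solenoid, B = μ₀nI with n = 1.289×10⁴ turns/m.
B = 4π×10⁻⁷ × 1.289×10⁴ × 6.38 = 0.103 T.

B ≈ 103 mT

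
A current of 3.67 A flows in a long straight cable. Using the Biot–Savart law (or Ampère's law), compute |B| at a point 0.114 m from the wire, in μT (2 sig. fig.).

B ≈ 6.4 μT

For an infinitely long straight wire, B = μ₀I/(2πd).
B = (4π×10⁻⁷ × 3.67) / (2π × 0.114) = 6.44×10⁻⁶ T.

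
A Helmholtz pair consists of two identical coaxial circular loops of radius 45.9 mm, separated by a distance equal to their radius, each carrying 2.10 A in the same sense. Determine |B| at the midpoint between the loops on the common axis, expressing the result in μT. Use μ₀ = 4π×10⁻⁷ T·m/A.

Each loop contributes B = μ₀IR²/[2(R²+z²)^(3/2)] on the axis, with z measured from that loop.
Loop 1 (z = 0.02295 m): B₁ = 2.06×10⁻⁵ T. Loop 2 (z = 0.02295 m): B₂ = 2.06×10⁻⁵ T.
The fields add: B = B₁ + B₂ = 4.11×10⁻⁵ T.

B ≈ 41.1 μT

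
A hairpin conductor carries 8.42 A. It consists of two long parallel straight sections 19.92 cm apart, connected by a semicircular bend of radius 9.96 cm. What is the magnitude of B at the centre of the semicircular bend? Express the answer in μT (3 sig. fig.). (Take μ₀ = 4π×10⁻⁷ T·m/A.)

The semicircular arc contributes B_arc = μ₀I·π/(4πR) = μ₀I/(4R) = 2.66×10⁻⁵ T.
Each semi-infinite lead is at perpendicular distance R = 0.0996 m from the centre, with the perpendicular foot at its near end, so it contributes μ₀I/(4πR); both point the same way, together 1.69×10⁻⁵ T.
Arc and leads all point the same direction: B = 2.66×10⁻⁵ + 1.69×10⁻⁵ = 4.35×10⁻⁵ T.

B ≈ 43.5 μT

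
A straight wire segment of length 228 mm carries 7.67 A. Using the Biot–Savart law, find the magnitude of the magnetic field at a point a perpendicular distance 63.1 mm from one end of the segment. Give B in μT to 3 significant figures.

For a finite straight segment, B = (μ₀I/4πd)(sinθ₁ + sinθ₂), where θ₁, θ₂ are the angles from the perpendicular to each end.
The perpendicular foot is at one end, so the two end-offsets along the wire are 0 and L = 0.228 m.
sinθ₁ = 0/√(0²+0.0631²) = 0.0000; sinθ₂ = 0.228/√(0.228²+0.0631²) = 0.9638.
B = (4π×10⁻⁷ × 7.67) / (4π × 0.0631) × (0.0000 + 0.9638) = 1.17×10⁻⁵ T.

B ≈ 11.7 μT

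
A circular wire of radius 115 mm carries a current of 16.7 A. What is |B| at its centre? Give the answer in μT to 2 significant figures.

B ≈ 91 μT

At the centre of a circular loop the Biot–Savart law gives B = μ₀I/(2R).
B = (4π×10⁻⁷ × 16.7) / (2 × 0.115) = 9.12×10⁻⁵ T.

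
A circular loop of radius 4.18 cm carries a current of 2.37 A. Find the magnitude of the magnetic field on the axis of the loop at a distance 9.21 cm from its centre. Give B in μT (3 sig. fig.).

B ≈ 2.51 μT

On the axis of a circular loop, B = μ₀IR² / [2(R²+z²)^(3/2)].
R² + z² = (0.0418)² + (0.0921)² = 0.01023 m², and (R²+z²)^(3/2) = 1.03×10⁻³ m³.
B = (4π×10⁻⁷ × 2.37 × 0.001747) / (2 × 1.03×10⁻³) = 2.51×10⁻⁶ T.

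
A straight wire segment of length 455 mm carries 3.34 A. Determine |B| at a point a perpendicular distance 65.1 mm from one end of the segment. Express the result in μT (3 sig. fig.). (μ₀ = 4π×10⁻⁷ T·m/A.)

B ≈ 5.08 μT

For a finite straight segment, B = (μ₀I/4πd)(sinθ₁ + sinθ₂), where θ₁, θ₂ are the angles from the perpendicular to each end.
The perpendicular foot is at one end, so the two end-offsets along the wire are 0 and L = 0.455 m.
sinθ₁ = 0/√(0²+0.0651²) = 0.0000; sinθ₂ = 0.455/√(0.455²+0.0651²) = 0.9899.
B = (4π×10⁻⁷ × 3.34) / (4π × 0.0651) × (0.0000 + 0.9899) = 5.08×10⁻⁶ T.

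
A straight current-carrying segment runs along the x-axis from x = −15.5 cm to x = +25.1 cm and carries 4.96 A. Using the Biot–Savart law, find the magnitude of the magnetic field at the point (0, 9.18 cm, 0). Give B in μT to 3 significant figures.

For a finite straight segment, B = (μ₀I/4πd)(sinθ₁ + sinθ₂), where θ₁, θ₂ are the angles from the perpendicular to each end.
The perpendicular distance is d = 0.0918 m; the end-offsets along the wire are a = 0.155 m and b = 0.251 m.
sinθ₁ = 0.155/√(0.155²+0.0918²) = 0.8604; sinθ₂ = 0.251/√(0.251²+0.0918²) = 0.9392.
B = (4π×10⁻⁷ × 4.96) / (4π × 0.0918) × (0.8604 + 0.9392) = 9.72×10⁻⁶ T.

B ≈ 9.72 μT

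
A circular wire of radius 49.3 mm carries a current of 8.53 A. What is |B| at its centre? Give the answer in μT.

At the centre of a circular loop the Biot–Savart law gives B = μ₀I/(2R).
B = (4π×10⁻⁷ × 8.53) / (2 × 0.0493) = 1.09×10⁻⁴ T.

B ≈ 109 μT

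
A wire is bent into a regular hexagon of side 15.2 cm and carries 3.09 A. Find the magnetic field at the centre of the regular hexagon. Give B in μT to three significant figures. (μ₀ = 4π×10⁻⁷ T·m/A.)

B ≈ 14.1 μT

Each side is a finite straight segment at perpendicular distance d = a/(2 tan(π/6)) = 0.1316 m from the centre, with end-angles ±π/6.
One side contributes B₁ = (μ₀I/4πd)·2 sin(π/6) = 2.35×10⁻⁶ T.
All 6 sides add in the same direction: B = 6 × 2.35×10⁻⁶ = 1.41×10⁻⁵ T.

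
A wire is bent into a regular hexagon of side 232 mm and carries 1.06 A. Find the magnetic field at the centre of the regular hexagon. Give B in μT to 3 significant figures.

Each side is a finite straight segment at perpendicular distance d = a/(2 tan(π/6)) = 0.2009 m from the centre, with end-angles ±π/6.
One side contributes B₁ = (μ₀I/4πd)·2 sin(π/6) = 5.28×10⁻⁷ T.
All 6 sides add in the same direction: B = 6 × 5.28×10⁻⁷ = 3.17×10⁻⁶ T.

B ≈ 3.17 μT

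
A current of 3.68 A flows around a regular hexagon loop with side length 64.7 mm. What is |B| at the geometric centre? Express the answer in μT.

Each side is a finite straight segment at perpendicular distance d = a/(2 tan(π/6)) = 0.05603 m from the centre, with end-angles ±π/6.
One side contributes B₁ = (μ₀I/4πd)·2 sin(π/6) = 6.57×10⁻⁶ T.
All 6 sides add in the same direction: B = 6 × 6.57×10⁻⁶ = 3.94×10⁻⁵ T.

B ≈ 39.4 μT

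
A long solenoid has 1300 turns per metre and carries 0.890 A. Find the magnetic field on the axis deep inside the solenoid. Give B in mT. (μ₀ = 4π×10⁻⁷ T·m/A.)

Inside a long solenoid, B = μ₀nI with n = 1300 turns/m.
B = 4π×10⁻⁷ × 1300 × 0.890 = 1.45×10⁻³ T.

B ≈ 1.45 mT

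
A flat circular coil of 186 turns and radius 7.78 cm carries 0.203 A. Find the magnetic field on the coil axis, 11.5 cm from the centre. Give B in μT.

For an N-turn flat coil, B = Nμ₀IR²/[2(R²+z²)^(3/2)] with R = 0.0778 m, z = 0.115 m.
B = 186 × 2.88×10⁻⁷ T = 5.36×10⁻⁵ T.

B ≈ 53.6 μT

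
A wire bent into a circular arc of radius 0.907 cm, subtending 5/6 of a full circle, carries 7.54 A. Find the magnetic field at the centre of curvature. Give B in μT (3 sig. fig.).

The Biot–Savart field of a circular arc at its centre is B = μ₀Iφ/(4πR), with φ = 5.236 rad.
B = (4π×10⁻⁷ × 7.54 × 5.236) / (4π × 0.00907) = 4.35×10⁻⁴ T.

B ≈ 435 μT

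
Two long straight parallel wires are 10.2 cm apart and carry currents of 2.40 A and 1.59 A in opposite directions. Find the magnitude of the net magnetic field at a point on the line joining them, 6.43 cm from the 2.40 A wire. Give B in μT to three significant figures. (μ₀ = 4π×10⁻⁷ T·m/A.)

B ≈ 15.9 μT

Each long wire gives B = μ₀I/(2πd). Distances are d₁ = 0.0643 m and d₂ = 0.0377 m.
B₁ = 7.47×10⁻⁶ T, B₂ = 8.44×10⁻⁶ T.
Between antiparallel currents both contributions point the same way, so they add. B = B₁ + B₂ = 7.47×10⁻⁶ + 8.44×10⁻⁶ = 1.59×10⁻⁵ T.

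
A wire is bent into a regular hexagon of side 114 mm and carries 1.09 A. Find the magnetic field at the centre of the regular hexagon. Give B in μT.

Each side is a finite straight segment at perpendicular distance d = a/(2 tan(π/6)) = 0.09873 m from the centre, with end-angles ±π/6.
One side contributes B₁ = (μ₀I/4πd)·2 sin(π/6) = 1.10×10⁻⁶ T.
All 6 sides add in the same direction: B = 6 × 1.10×10⁻⁶ = 6.62×10⁻⁶ T.

B ≈ 6.62 μT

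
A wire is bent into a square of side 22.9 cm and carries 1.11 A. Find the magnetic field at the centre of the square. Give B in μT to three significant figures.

B ≈ 5.48 μT

Each side is a finite straight segment at perpendicular distance d = a/(2 tan(π/4)) = 0.1145 m from the centre, with end-angles ±π/4.
One side contributes B₁ = (μ₀I/4πd)·2 sin(π/4) = 1.37×10⁻⁶ T.
All 4 sides add in the same direction: B = 4 × 1.37×10⁻⁶ = 5.48×10⁻⁶ T.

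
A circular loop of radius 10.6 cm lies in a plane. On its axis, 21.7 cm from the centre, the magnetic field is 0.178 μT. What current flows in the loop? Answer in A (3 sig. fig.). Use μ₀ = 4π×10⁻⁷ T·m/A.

On the axis of a loop, B = μ₀IR²/[2(R²+z²)^(3/2)], so I = 2B(R²+z²)^(3/2)/(μ₀R²).
R² + z² = 0.01124 + 0.04709 = 0.05833 m²; raised to 3/2 gives 1.41×10⁻² m³.
I = 2 × 1.78×10⁻⁷ × 1.41×10⁻² / (1.26×10⁻⁶ × 0.01124) = 0.355 A.

I ≈ 0.355 A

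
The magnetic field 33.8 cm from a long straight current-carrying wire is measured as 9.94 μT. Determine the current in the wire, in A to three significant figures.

For a long straight wire B = μ₀I/(2πd), so I = 2πdB/μ₀.
I = 2π × 0.338 × 9.94×10⁻⁶ / (4π×10⁻⁷) = 16.8 A.

I ≈ 16.8 A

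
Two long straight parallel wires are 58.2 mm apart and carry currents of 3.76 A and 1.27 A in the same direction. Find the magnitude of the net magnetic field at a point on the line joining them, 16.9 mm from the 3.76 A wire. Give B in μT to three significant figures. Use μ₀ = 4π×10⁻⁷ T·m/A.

B ≈ 38.3 μT

Each long wire gives B = μ₀I/(2πd). Distances are d₁ = 0.0169 m and d₂ = 0.0413 m.
B₁ = 4.45×10⁻⁵ T, B₂ = 6.15×10⁻⁶ T.
Between parallel currents the two contributions point in opposite directions, so they subtract. B = |B₁ − B₂| = |4.45×10⁻⁵ − 6.15×10⁻⁶| = 3.83×10⁻⁵ T.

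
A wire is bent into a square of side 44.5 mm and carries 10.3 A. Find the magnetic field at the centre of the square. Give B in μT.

Each side is a finite straight segment at perpendicular distance d = a/(2 tan(π/4)) = 0.02225 m from the centre, with end-angles ±π/4.
One side contributes B₁ = (μ₀I/4πd)·2 sin(π/4) = 6.55×10⁻⁵ T.
All 4 sides add in the same direction: B = 4 × 6.55×10⁻⁵ = 2.62×10⁻⁴ T.

B ≈ 262 μT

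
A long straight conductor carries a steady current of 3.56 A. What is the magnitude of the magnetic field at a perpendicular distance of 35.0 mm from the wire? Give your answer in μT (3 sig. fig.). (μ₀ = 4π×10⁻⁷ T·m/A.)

For an infinitely long straight wire, B = μ₀I/(2πd).
B = (4π×10⁻⁷ × 3.56) / (2π × 0.035) = 2.03×10⁻⁵ T.

B ≈ 20.3 μT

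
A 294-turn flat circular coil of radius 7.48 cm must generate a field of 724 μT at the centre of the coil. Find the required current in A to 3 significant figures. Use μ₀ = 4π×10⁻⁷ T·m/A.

For an N-turn coil, B = Nμ₀I/(2R) with R = 0.0748 m, so I = 2RB/(Nμ₀) = 2 × 0.0748 × 7.24×10⁻⁴ / (294 × 4π×10⁻⁷) = 0.293 A.

I ≈ 0.293 A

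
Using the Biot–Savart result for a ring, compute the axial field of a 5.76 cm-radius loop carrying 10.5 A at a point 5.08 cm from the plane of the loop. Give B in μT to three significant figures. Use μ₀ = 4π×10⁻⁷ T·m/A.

B ≈ 48.3 μT

On the axis of a circular loop, B = μ₀IR² / [2(R²+z²)^(3/2)].
R² + z² = (0.0576)² + (0.0508)² = 0.005898 m², and (R²+z²)^(3/2) = 4.53×10⁻⁴ m³.
B = (4π×10⁻⁷ × 10.5 × 0.003318) / (2 × 4.53×10⁻⁴) = 4.83×10⁻⁵ T.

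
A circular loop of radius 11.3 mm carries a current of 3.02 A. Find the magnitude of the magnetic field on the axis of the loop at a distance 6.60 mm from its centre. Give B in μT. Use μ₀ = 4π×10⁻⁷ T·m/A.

On the axis of a circular loop, B = μ₀IR² / [2(R²+z²)^(3/2)].
R² + z² = (0.0113)² + (0.0066)² = 0.0001713 m², and (R²+z²)^(3/2) = 2.24×10⁻⁶ m³.
B = (4π×10⁻⁷ × 3.02 × 0.0001277) / (2 × 2.24×10⁻⁶) = 1.08×10⁻⁴ T.

B ≈ 108 μT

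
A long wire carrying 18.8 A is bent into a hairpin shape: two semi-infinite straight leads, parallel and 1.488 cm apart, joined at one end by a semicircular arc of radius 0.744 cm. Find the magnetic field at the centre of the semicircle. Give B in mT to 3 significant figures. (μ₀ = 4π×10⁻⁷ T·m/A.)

The semicircular arc contributes B_arc = μ₀I·π/(4πR) = μ₀I/(4R) = 7.94×10⁻⁴ T.
Each semi-infinite lead is at perpendicular distance R = 0.00744 m from the centre, with the perpendicular foot at its near end, so it contributes μ₀I/(4πR); both point the same way, together 5.05×10⁻⁴ T.
Arc and leads all point the same direction: B = 7.94×10⁻⁴ + 5.05×10⁻⁴ = 1.30×10⁻³ T.

B ≈ 1.30 mT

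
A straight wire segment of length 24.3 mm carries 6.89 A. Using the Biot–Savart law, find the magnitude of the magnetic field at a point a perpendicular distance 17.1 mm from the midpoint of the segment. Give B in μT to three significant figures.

For a finite straight segment, B = (μ₀I/4πd)(sinθ₁ + sinθ₂), where θ₁, θ₂ are the angles from the perpendicular to each end.
The perpendicular from the point meets the wire at its midpoint, so each end is L/2 = 0.01215 m away along the wire.
sinθ₁ = 0.01215/√(0.01215²+0.0171²) = 0.5792; sinθ₂ = 0.01215/√(0.01215²+0.0171²) = 0.5792.
B = (4π×10⁻⁷ × 6.89) / (4π × 0.0171) × (0.5792 + 0.5792) = 4.67×10⁻⁵ T.

B ≈ 46.7 μT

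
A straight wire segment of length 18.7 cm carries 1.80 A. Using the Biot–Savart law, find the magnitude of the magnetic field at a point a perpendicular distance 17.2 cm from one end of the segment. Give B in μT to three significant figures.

B ≈ 0.770 μT

For a finite straight segment, B = (μ₀I/4πd)(sinθ₁ + sinθ₂), where θ₁, θ₂ are the angles from the perpendicular to each end.
The perpendicular foot is at one end, so the two end-offsets along the wire are 0 and L = 0.187 m.
sinθ₁ = 0/√(0²+0.172²) = 0.0000; sinθ₂ = 0.187/√(0.187²+0.172²) = 0.7360.
B = (4π×10⁻⁷ × 1.80) / (4π × 0.172) × (0.0000 + 0.7360) = 7.70×10⁻⁷ T.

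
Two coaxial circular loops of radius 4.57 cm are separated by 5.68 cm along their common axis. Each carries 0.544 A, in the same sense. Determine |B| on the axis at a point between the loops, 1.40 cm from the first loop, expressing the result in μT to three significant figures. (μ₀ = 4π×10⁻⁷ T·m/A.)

Each loop contributes B = μ₀IR²/[2(R²+z²)^(3/2)] on the axis, with z measured from that loop.
Loop 1 (z = 0.014 m): B₁ = 6.54×10⁻⁶ T. Loop 2 (z = 0.0428 m): B₂ = 2.91×10⁻⁶ T.
The fields add: B = B₁ + B₂ = 9.45×10⁻⁶ T.

B ≈ 9.45 μT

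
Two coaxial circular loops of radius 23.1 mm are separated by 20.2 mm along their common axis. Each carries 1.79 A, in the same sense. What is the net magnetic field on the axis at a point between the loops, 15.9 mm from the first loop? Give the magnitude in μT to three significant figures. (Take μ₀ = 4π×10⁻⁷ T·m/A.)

B ≈ 73.5 μT

Each loop contributes B = μ₀IR²/[2(R²+z²)^(3/2)] on the axis, with z measured from that loop.
Loop 1 (z = 0.0159 m): B₁ = 2.72×10⁻⁵ T. Loop 2 (z = 0.0043 m): B₂ = 4.63×10⁻⁵ T.
The fields add: B = B₁ + B₂ = 7.35×10⁻⁵ T.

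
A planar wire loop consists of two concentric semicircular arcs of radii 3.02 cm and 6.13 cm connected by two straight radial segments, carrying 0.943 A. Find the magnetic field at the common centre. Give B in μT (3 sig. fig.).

The radial connectors point toward the centre, so dl × r̂ = 0 and they contribute nothing.
Each semicircle gives μ₀I/(4R): inner arc 9.81×10⁻⁶ T, outer arc 4.83×10⁻⁶ T.
The two arcs carry current in opposite angular senses, so their fields oppose: B = |9.81×10⁻⁶ − 4.83×10⁻⁶| = 4.98×10⁻⁶ T.

B ≈ 4.98 μT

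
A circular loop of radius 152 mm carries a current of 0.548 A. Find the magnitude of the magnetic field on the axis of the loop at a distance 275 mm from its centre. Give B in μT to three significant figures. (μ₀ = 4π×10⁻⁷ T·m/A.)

On the axis of a circular loop, B = μ₀IR² / [2(R²+z²)^(3/2)].
R² + z² = (0.152)² + (0.275)² = 0.09873 m², and (R²+z²)^(3/2) = 3.10×10⁻² m³.
B = (4π×10⁻⁷ × 0.548 × 0.0231) / (2 × 3.10×10⁻²) = 2.56×10⁻⁷ T.

B ≈ 0.256 μT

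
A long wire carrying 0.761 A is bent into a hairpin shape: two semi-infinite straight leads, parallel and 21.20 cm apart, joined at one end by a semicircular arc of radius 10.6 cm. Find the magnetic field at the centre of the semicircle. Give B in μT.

B ≈ 3.69 μT

The semicircular arc contributes B_arc = μ₀I·π/(4πR) = μ₀I/(4R) = 2.26×10⁻⁶ T.
Each semi-infinite lead is at perpendicular distance R = 0.106 m from the centre, with the perpendicular foot at its near end, so it contributes μ₀I/(4πR); both point the same way, together 1.44×10⁻⁶ T.
Arc and leads all point the same direction: B = 2.26×10⁻⁶ + 1.44×10⁻⁶ = 3.69×10⁻⁶ T.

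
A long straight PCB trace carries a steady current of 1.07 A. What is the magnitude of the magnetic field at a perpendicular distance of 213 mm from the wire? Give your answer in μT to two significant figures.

B ≈ 1.0 μT

For an infinitely long straight wire, B = μ₀I/(2πd).
B = (4π×10⁻⁷ × 1.07) / (2π × 0.213) = 1.00×10⁻⁶ T.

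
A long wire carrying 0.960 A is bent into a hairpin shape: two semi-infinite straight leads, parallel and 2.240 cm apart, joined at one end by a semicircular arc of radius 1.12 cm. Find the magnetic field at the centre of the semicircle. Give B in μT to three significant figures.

The semicircular arc contributes B_arc = μ₀I·π/(4πR) = μ₀I/(4R) = 2.69×10⁻⁵ T.
Each semi-infinite lead is at perpendicular distance R = 0.0112 m from the centre, with the perpendicular foot at its near end, so it contributes μ₀I/(4πR); both point the same way, together 1.71×10⁻⁵ T.
Arc and leads all point the same direction: B = 2.69×10⁻⁵ + 1.71×10⁻⁵ = 4.41×10⁻⁵ T.

B ≈ 44.1 μT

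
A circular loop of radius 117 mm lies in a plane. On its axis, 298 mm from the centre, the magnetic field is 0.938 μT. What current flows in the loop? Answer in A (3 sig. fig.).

On the axis of a loop, B = μ₀IR²/[2(R²+z²)^(3/2)], so I = 2B(R²+z²)^(3/2)/(μ₀R²).
R² + z² = 0.01369 + 0.0888 = 0.1025 m²; raised to 3/2 gives 3.28×10⁻² m³.
I = 2 × 9.38×10⁻⁷ × 3.28×10⁻² / (1.26×10⁻⁶ × 0.01369) = 3.58 A.

I ≈ 3.58 A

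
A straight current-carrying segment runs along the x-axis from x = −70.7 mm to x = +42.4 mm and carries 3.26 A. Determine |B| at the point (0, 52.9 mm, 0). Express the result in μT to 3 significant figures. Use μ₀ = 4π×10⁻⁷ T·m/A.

B ≈ 8.79 μT

For a finite straight segment, B = (μ₀I/4πd)(sinθ₁ + sinθ₂), where θ₁, θ₂ are the angles from the perpendicular to each end.
The perpendicular distance is d = 0.0529 m; the end-offsets along the wire are a = 0.0707 m and b = 0.0424 m.
sinθ₁ = 0.0707/√(0.0707²+0.0529²) = 0.8007; sinθ₂ = 0.0424/√(0.0424²+0.0529²) = 0.6254.
B = (4π×10⁻⁷ × 3.26) / (4π × 0.0529) × (0.8007 + 0.6254) = 8.79×10⁻⁶ T.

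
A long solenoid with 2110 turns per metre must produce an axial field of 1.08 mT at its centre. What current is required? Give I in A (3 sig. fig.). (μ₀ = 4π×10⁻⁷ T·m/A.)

I ≈ 0.407 A

Inside a long solenoid B = μ₀nI with n = 2110 m⁻¹, so I = B/(μ₀n).
I = 1.08×10⁻³ / (4π×10⁻⁷ × 2110) = 0.407 A.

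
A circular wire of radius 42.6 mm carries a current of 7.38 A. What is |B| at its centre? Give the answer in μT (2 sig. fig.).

At the centre of a circular loop the Biot–Savart law gives B = μ₀I/(2R).
B = (4π×10⁻⁷ × 7.38) / (2 × 0.0426) = 1.09×10⁻⁴ T.

B ≈ 110 μT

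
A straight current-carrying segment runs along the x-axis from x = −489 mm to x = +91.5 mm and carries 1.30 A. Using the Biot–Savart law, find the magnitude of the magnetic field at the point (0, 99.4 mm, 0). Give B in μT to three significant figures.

B ≈ 2.17 μT

For a finite straight segment, B = (μ₀I/4πd)(sinθ₁ + sinθ₂), where θ₁, θ₂ are the angles from the perpendicular to each end.
The perpendicular distance is d = 0.0994 m; the end-offsets along the wire are a = 0.489 m and b = 0.0915 m.
sinθ₁ = 0.489/√(0.489²+0.0994²) = 0.9800; sinθ₂ = 0.0915/√(0.0915²+0.0994²) = 0.6773.
B = (4π×10⁻⁷ × 1.30) / (4π × 0.0994) × (0.9800 + 0.6773) = 2.17×10⁻⁶ T.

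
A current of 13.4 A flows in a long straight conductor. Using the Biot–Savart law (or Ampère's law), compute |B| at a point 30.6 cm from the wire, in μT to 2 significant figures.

B ≈ 8.8 μT

For an infinitely long straight wire, B = μ₀I/(2πd).
B = (4π×10⁻⁷ × 13.4) / (2π × 0.306) = 8.76×10⁻⁶ T.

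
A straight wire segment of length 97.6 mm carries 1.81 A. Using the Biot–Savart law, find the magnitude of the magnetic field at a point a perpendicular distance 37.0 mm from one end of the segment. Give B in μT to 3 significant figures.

B ≈ 4.57 μT

For a finite straight segment, B = (μ₀I/4πd)(sinθ₁ + sinθ₂), where θ₁, θ₂ are the angles from the perpendicular to each end.
The perpendicular foot is at one end, so the two end-offsets along the wire are 0 and L = 0.0976 m.
sinθ₁ = 0/√(0²+0.037²) = 0.0000; sinθ₂ = 0.0976/√(0.0976²+0.037²) = 0.9351.
B = (4π×10⁻⁷ × 1.81) / (4π × 0.037) × (0.0000 + 0.9351) = 4.57×10⁻⁶ T.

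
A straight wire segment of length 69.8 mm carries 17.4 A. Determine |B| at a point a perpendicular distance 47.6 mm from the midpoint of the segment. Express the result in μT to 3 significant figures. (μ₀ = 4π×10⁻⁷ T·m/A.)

B ≈ 43.2 μT

For a finite straight segment, B = (μ₀I/4πd)(sinθ₁ + sinθ₂), where θ₁, θ₂ are the angles from the perpendicular to each end.
The perpendicular from the point meets the wire at its midpoint, so each end is L/2 = 0.0349 m away along the wire.
sinθ₁ = 0.0349/√(0.0349²+0.0476²) = 0.5913; sinθ₂ = 0.0349/√(0.0349²+0.0476²) = 0.5913.
B = (4π×10⁻⁷ × 17.4) / (4π × 0.0476) × (0.5913 + 0.5913) = 4.32×10⁻⁵ T.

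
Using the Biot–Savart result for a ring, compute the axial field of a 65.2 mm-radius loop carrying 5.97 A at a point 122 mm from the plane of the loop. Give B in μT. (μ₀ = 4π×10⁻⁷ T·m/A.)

B ≈ 6.02 μT

On the axis of a circular loop, B = μ₀IR² / [2(R²+z²)^(3/2)].
R² + z² = (0.0652)² + (0.122)² = 0.01914 m², and (R²+z²)^(3/2) = 2.65×10⁻³ m³.
B = (4π×10⁻⁷ × 5.97 × 0.004251) / (2 × 2.65×10⁻³) = 6.02×10⁻⁶ T.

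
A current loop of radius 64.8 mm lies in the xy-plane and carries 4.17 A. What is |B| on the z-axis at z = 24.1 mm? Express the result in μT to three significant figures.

On the axis of a circular loop, B = μ₀IR² / [2(R²+z²)^(3/2)].
R² + z² = (0.0648)² + (0.0241)² = 0.00478 m², and (R²+z²)^(3/2) = 3.30×10⁻⁴ m³.
B = (4π×10⁻⁷ × 4.17 × 0.004199) / (2 × 3.30×10⁻⁴) = 3.33×10⁻⁵ T.

B ≈ 33.3 μT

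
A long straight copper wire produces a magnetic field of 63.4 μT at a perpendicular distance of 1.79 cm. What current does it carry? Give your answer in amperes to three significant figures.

I ≈ 5.67 A

For a long straight wire B = μ₀I/(2πd), so I = 2πdB/μ₀.
I = 2π × 0.0179 × 6.34×10⁻⁵ / (4π×10⁻⁷) = 5.67 A.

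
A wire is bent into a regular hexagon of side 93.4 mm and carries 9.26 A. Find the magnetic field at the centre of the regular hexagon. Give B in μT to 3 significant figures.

B ≈ 68.7 μT

Each side is a finite straight segment at perpendicular distance d = a/(2 tan(π/6)) = 0.08089 m from the centre, with end-angles ±π/6.
One side contributes B₁ = (μ₀I/4πd)·2 sin(π/6) = 1.14×10⁻⁵ T.
All 6 sides add in the same direction: B = 6 × 1.14×10⁻⁵ = 6.87×10⁻⁵ T.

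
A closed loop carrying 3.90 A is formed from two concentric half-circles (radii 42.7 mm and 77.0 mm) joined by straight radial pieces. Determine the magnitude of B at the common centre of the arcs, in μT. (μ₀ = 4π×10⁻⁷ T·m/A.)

B ≈ 12.8 μT

The radial connectors point toward the centre, so dl × r̂ = 0 and they contribute nothing.
Each semicircle gives μ₀I/(4R): inner arc 2.87×10⁻⁵ T, outer arc 1.59×10⁻⁵ T.
The two arcs carry current in opposite angular senses, so their fields oppose: B = |2.87×10⁻⁵ − 1.59×10⁻⁵| = 1.28×10⁻⁵ T.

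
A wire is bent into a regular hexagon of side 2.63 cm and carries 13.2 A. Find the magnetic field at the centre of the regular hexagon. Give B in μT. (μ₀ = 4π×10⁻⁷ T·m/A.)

Each side is a finite straight segment at perpendicular distance d = a/(2 tan(π/6)) = 0.02278 m from the centre, with end-angles ±π/6.
One side contributes B₁ = (μ₀I/4πd)·2 sin(π/6) = 5.80×10⁻⁵ T.
All 6 sides add in the same direction: B = 6 × 5.80×10⁻⁵ = 3.48×10⁻⁴ T.

B ≈ 348 μT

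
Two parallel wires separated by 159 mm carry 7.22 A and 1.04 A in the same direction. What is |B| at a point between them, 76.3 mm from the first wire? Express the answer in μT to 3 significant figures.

B ≈ 16.4 μT

Each long wire gives B = μ₀I/(2πd). Distances are d₁ = 0.0763 m and d₂ = 0.0827 m.
B₁ = 1.89×10⁻⁵ T, B₂ = 2.52×10⁻⁶ T.
Between parallel currents the two contributions point in opposite directions, so they subtract. B = |B₁ − B₂| = |1.89×10⁻⁵ − 2.52×10⁻⁶| = 1.64×10⁻⁵ T.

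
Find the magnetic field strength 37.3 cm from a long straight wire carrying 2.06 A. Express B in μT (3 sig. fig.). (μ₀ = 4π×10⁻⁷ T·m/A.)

For an infinitely long straight wire, B = μ₀I/(2πd).
B = (4π×10⁻⁷ × 2.06) / (2π × 0.373) = 1.10×10⁻⁶ T.

B ≈ 1.10 μT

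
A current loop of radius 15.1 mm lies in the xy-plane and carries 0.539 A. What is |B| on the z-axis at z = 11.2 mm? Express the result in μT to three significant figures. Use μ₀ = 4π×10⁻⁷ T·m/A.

On the axis of a circular loop, B = μ₀IR² / [2(R²+z²)^(3/2)].
R² + z² = (0.0151)² + (0.0112)² = 0.0003534 m², and (R²+z²)^(3/2) = 6.64×10⁻⁶ m³.
B = (4π×10⁻⁷ × 0.539 × 0.000228) / (2 × 6.64×10⁻⁶) = 1.16×10⁻⁵ T.

B ≈ 11.6 μT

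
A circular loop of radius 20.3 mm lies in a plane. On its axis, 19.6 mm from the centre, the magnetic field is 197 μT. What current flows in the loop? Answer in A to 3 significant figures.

On the axis of a loop, B = μ₀IR²/[2(R²+z²)^(3/2)], so I = 2B(R²+z²)^(3/2)/(μ₀R²).
R² + z² = 0.0004121 + 0.0003842 = 0.0007963 m²; raised to 3/2 gives 2.25×10⁻⁵ m³.
I = 2 × 1.97×10⁻⁴ × 2.25×10⁻⁵ / (1.26×10⁻⁶ × 0.0004121) = 17.1 A.

I ≈ 17.1 A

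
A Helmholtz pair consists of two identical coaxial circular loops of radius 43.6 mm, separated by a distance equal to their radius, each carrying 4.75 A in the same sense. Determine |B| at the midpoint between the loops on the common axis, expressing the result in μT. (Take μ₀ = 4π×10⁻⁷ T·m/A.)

Each loop contributes B = μ₀IR²/[2(R²+z²)^(3/2)] on the axis, with z measured from that loop.
Loop 1 (z = 0.0218 m): B₁ = 4.90×10⁻⁵ T. Loop 2 (z = 0.0218 m): B₂ = 4.90×10⁻⁵ T.
The fields add: B = B₁ + B₂ = 9.80×10⁻⁵ T.

B ≈ 98.0 μT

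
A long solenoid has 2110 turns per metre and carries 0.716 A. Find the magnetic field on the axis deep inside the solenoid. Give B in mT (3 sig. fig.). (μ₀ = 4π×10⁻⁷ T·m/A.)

Inside a long solenoid, B = μ₀nI with n = 2110 turns/m.
B = 4π×10⁻⁷ × 2110 × 0.716 = 1.90×10⁻³ T.

B ≈ 1.90 mT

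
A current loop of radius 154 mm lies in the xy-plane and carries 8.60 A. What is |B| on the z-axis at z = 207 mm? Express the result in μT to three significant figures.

On the axis of a circular loop, B = μ₀IR² / [2(R²+z²)^(3/2)].
R² + z² = (0.154)² + (0.207)² = 0.06657 m², and (R²+z²)^(3/2) = 1.72×10⁻² m³.
B = (4π×10⁻⁷ × 8.60 × 0.02372) / (2 × 1.72×10⁻²) = 7.46×10⁻⁶ T.

B ≈ 7.46 μT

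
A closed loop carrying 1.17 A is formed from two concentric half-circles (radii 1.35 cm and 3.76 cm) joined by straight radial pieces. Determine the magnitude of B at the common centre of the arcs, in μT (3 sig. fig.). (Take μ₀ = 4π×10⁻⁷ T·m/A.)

The radial connectors point toward the centre, so dl × r̂ = 0 and they contribute nothing.
Each semicircle gives μ₀I/(4R): inner arc 2.72×10⁻⁵ T, outer arc 9.78×10⁻⁶ T.
The two arcs carry current in opposite angular senses, so their fields oppose: B = |2.72×10⁻⁵ − 9.78×10⁻⁶| = 1.75×10⁻⁵ T.

B ≈ 17.5 μT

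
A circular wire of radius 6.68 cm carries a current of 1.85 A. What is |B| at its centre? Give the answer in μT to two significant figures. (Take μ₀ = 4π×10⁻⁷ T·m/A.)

B ≈ 17 μT

At the centre of a circular loop the Biot–Savart law gives B = μ₀I/(2R).
B = (4π×10⁻⁷ × 1.85) / (2 × 0.0668) = 1.74×10⁻⁵ T.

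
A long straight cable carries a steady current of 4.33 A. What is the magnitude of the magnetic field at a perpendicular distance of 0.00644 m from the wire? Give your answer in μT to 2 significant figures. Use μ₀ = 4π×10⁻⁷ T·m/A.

B ≈ 130 μT

For an infinitely long straight wire, B = μ₀I/(2πd).
B = (4π×10⁻⁷ × 4.33) / (2π × 0.00644) = 1.34×10⁻⁴ T.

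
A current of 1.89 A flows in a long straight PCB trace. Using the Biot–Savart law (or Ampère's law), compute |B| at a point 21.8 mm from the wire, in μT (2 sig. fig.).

B ≈ 17 μT

For an infinitely long straight wire, B = μ₀I/(2πd).
B = (4π×10⁻⁷ × 1.89) / (2π × 0.0218) = 1.73×10⁻⁵ T.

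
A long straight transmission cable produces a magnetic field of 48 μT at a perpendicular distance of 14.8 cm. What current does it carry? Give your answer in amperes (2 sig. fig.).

I ≈ 36 A

For a long straight wire B = μ₀I/(2πd), so I = 2πdB/μ₀.
I = 2π × 0.148 × 4.80×10⁻⁵ / (4π×10⁻⁷) = 35.5 A.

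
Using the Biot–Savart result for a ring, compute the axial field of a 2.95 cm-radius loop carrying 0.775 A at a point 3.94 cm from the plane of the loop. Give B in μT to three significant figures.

On the axis of a circular loop, B = μ₀IR² / [2(R²+z²)^(3/2)].
R² + z² = (0.0295)² + (0.0394)² = 0.002423 m², and (R²+z²)^(3/2) = 1.19×10⁻⁴ m³.
B = (4π×10⁻⁷ × 0.775 × 0.0008703) / (2 × 1.19×10⁻⁴) = 3.55×10⁻⁶ T.

B ≈ 3.55 μT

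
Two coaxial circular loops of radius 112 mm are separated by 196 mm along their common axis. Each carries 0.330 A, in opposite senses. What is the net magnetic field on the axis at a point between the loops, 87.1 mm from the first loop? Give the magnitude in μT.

B ≈ 0.228 μT

Each loop contributes B = μ₀IR²/[2(R²+z²)^(3/2)] on the axis, with z measured from that loop.
Loop 1 (z = 0.0871 m): B₁ = 9.11×10⁻⁷ T. Loop 2 (z = 0.1089 m): B₂ = 6.82×10⁻⁷ T.
The fields oppose: B = |B₁ − B₂| = 2.28×10⁻⁷ T.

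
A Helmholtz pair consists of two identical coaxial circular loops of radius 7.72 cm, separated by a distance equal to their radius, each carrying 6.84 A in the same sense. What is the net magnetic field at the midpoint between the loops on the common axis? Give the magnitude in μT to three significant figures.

Each loop contributes B = μ₀IR²/[2(R²+z²)^(3/2)] on the axis, with z measured from that loop.
Loop 1 (z = 0.0386 m): B₁ = 3.98×10⁻⁵ T. Loop 2 (z = 0.0386 m): B₂ = 3.98×10⁻⁵ T.
The fields add: B = B₁ + B₂ = 7.97×10⁻⁵ T.

B ≈ 79.7 μT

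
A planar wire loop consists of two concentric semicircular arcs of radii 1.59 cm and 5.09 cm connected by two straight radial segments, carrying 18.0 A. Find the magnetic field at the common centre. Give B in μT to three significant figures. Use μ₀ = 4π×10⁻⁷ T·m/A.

The radial connectors point toward the centre, so dl × r̂ = 0 and they contribute nothing.
Each semicircle gives μ₀I/(4R): inner arc 3.56×10⁻⁴ T, outer arc 1.11×10⁻⁴ T.
The two arcs carry current in opposite angular senses, so their fields oppose: B = |3.56×10⁻⁴ − 1.11×10⁻⁴| = 2.45×10⁻⁴ T.

B ≈ 245 μT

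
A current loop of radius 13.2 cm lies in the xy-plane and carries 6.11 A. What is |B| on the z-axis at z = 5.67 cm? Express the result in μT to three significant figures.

On the axis of a circular loop, B = μ₀IR² / [2(R²+z²)^(3/2)].
R² + z² = (0.132)² + (0.0567)² = 0.02064 m², and (R²+z²)^(3/2) = 2.97×10⁻³ m³.
B = (4π×10⁻⁷ × 6.11 × 0.01742) / (2 × 2.97×10⁻³) = 2.26×10⁻⁵ T.

B ≈ 22.6 μT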